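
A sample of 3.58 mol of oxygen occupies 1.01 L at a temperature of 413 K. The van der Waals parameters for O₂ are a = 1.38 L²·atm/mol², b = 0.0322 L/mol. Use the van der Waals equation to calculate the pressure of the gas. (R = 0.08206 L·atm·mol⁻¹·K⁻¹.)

P = nRT/(V − nb) − a n²/V²
nRT/(V − nb) = (3.58)(0.08206)(413)/(1.01 − 3.58×0.0322) = 121.33/0.89472 = 135.61 atm
a n²/V² = (1.38)(3.58)²/(1.01)² = 17.338 atm
P = 135.61 − 17.338 = 118.3 atm

P ≈ 118.3 atm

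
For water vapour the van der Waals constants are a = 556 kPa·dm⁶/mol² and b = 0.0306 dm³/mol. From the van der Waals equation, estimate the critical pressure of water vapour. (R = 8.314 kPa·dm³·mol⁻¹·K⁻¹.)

For a van der Waals gas, P_c = a/(27b²).
P_c = 556/(27×(0.0306)²) = 556/0.025282 = 21992 kPa

P_c ≈ 21992 kPa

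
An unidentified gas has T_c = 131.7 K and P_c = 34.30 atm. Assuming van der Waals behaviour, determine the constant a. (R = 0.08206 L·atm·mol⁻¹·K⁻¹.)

a ≈ 1.437 L²·atm/mol²

From T_c = 8a/(27Rb) and P_c = a/(27b²): a = 27 R² T_c²/(64 P_c).
a = 27×(0.08206)²×(131.7)²/(64×34.30) = 3153.5/2195.2 = 1.437 L²·atm/mol²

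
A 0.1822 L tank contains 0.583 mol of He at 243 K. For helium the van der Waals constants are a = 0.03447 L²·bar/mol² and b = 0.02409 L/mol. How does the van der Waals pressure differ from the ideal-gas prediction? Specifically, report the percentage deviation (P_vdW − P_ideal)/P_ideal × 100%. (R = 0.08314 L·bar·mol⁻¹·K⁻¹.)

Ideal: P_ideal = nRT/V = (0.583)(0.08314)(243)/0.1822 = 64.6452 bar
vdW: P = nRT/(V − nb) − a n²/V² = 11.7784/0.168156 − 0.0117160/0.0331968 = 70.0445 − 0.352926 = 69.6916 bar
% deviation = (69.6916 − 64.6452)/64.6452 × 100% = 7.81%

7.81 %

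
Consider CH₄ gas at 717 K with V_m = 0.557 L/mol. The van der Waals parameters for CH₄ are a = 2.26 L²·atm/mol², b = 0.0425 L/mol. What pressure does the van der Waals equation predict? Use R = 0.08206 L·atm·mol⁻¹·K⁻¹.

P ≈ 107.1 atm

P = RT/(V_m − b) − a/V_m²
RT/(V_m − b) = (0.08206)(717)/(0.557 − 0.0425) = 58.837/0.51450 = 114.36 atm
a/V_m² = 2.26/(0.557)² = 7.2845 atm
P = 114.36 − 7.2845 = 107.1 atm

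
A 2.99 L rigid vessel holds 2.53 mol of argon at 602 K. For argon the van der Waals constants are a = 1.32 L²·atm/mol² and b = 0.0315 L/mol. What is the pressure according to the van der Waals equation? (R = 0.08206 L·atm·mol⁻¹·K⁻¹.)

P ≈ 42.00 atm

P = nRT/(V − nb) − a n²/V²
nRT/(V − nb) = (2.53)(0.08206)(602)/(2.99 − 2.53×0.0315) = 124.98/2.9103 = 42.944 atm
a n²/V² = (1.32)(2.53)²/(2.99)² = 0.94509 atm
P = 42.944 − 0.94509 = 42.00 atm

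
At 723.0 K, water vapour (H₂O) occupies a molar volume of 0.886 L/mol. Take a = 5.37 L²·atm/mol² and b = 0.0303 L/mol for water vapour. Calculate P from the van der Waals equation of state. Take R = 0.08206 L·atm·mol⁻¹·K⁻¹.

P = RT/(V_m − b) − a/V_m²
RT/(V_m − b) = (0.08206)(723.0)/(0.886 − 0.0303) = 59.329/0.85570 = 69.334 atm
a/V_m² = 5.37/(0.886)² = 6.8408 atm
P = 69.334 − 6.8408 = 62.49 atm

P ≈ 62.49 atm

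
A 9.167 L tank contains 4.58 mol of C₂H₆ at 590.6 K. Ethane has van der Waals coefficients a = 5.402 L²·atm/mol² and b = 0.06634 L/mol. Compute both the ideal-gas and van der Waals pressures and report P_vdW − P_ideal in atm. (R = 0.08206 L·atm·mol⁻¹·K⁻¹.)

ΔP ≈ -0.518 atm

Ideal: P_ideal = nRT/V = (4.58)(0.08206)(590.6)/9.167 = 24.2138 atm
vdW: P = nRT/(V − nb) − a n²/V² = 221.968/8.86316 − 113.315/84.0339 = 25.0439 − 1.34844 = 23.6955 atm
ΔP = 23.6955 − 24.2138 = -0.518 atm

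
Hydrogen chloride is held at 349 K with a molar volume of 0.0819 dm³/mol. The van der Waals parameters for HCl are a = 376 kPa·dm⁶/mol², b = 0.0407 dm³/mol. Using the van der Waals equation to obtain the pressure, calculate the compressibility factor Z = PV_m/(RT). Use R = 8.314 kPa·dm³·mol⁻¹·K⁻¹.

P = RT/(V_m − b) − a/V_m² = (8.314)(349)/(0.0819 − 0.0407) − 376/(0.0819)²
  = 2901.6/0.041200 − 56056 = 70427 − 56056 = 14371 kPa
Z = PV_m/(RT) = (14371)(0.0819)/((8.314)(349)) = 1177.0/2901.6 = 0.4056

Z ≈ 0.4056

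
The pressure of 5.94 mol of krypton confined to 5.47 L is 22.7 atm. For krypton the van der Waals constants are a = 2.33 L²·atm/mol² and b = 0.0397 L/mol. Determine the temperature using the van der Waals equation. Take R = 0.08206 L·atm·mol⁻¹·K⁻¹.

T = (P + a n²/V²)(V − nb)/(nR)
P + a n²/V² = 22.7 + (2.33)(5.94)²/(5.47)² = 25.448 atm
V − nb = 5.47 − (5.94)(0.0397) = 5.2342 L
T = (25.448)(5.2342)/((5.94)(0.08206)) = 273.3 K

T ≈ 273.3 K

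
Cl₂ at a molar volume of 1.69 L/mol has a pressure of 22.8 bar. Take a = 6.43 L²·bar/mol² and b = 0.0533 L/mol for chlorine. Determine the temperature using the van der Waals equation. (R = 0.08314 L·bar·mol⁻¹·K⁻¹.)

T = (P + a/V_m²)(V_m − b)/R
P + a/V_m² = 22.8 + 6.43/(1.69)² = 25.051 bar
V_m − b = 1.69 − 0.0533 = 1.6367 L/mol
T = (25.051)(1.6367)/0.08314 = 493.2 K

T ≈ 493.2 K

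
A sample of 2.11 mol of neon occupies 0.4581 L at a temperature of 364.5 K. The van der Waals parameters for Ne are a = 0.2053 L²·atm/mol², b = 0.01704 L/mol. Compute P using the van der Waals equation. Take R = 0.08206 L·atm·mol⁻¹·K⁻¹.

P ≈ 145.1 atm

P = nRT/(V − nb) − a n²/V²
nRT/(V − nb) = (2.11)(0.08206)(364.5)/(0.4581 − 2.11×0.01704) = 63.112/0.42215 = 149.50 atm
a n²/V² = (0.2053)(2.11)²/(0.4581)² = 4.3555 atm
P = 149.50 − 4.3555 = 145.1 atm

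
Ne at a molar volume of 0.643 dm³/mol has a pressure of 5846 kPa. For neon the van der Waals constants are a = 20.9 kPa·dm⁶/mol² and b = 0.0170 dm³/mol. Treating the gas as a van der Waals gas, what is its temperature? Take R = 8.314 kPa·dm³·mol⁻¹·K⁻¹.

T = (P + a/V_m²)(V_m − b)/R
P + a/V_m² = 5846 + 20.9/(0.643)² = 5896.6 kPa
V_m − b = 0.643 − 0.0170 = 0.62600 dm³/mol
T = (5896.6)(0.62600)/8.314 = 444.0 K

T ≈ 444.0 K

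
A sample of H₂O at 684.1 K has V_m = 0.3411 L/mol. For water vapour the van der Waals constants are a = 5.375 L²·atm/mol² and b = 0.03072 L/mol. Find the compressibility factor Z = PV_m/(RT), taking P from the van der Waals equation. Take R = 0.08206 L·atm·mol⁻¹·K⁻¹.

Z ≈ 0.8183

P = RT/(V_m − b) − a/V_m² = (0.08206)(684.1)/(0.3411 − 0.03072) − 5.375/(0.3411)²
  = 56.137/0.31038 − 46.197 = 180.87 − 46.197 = 134.67 atm
Z = PV_m/(RT) = (134.67)(0.3411)/((0.08206)(684.1)) = 45.936/56.137 = 0.8183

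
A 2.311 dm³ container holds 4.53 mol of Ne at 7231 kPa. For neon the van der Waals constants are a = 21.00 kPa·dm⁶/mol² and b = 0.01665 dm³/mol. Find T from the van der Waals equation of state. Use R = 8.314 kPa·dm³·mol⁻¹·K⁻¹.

T = (P + a n²/V²)(V − nb)/(nR)
P + a n²/V² = 7231 + (21.00)(4.53)²/(2.311)² = 7311.7 kPa
V − nb = 2.311 − (4.53)(0.01665) = 2.2356 dm³
T = (7311.7)(2.2356)/((4.53)(8.314)) = 434.0 K

T ≈ 434.0 K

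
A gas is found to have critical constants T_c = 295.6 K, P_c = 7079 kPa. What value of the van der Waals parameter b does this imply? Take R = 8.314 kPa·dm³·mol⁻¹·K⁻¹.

From T_c = 8a/(27Rb) and P_c = a/(27b²): b = R T_c/(8 P_c).
b = (8.314)(295.6)/(8×7079) = 2457.6/56632 = 0.04340 dm³/mol

b ≈ 0.04340 dm³/mol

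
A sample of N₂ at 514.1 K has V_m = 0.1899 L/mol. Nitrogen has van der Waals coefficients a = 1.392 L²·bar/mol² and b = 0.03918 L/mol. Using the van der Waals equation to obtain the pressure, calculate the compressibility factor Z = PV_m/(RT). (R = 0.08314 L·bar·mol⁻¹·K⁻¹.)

P = RT/(V_m − b) − a/V_m² = (0.08314)(514.1)/(0.1899 − 0.03918) − 1.392/(0.1899)²
  = 42.742/0.15072 − 38.600 = 283.59 − 38.600 = 244.99 bar
Z = PV_m/(RT) = (244.99)(0.1899)/((0.08314)(514.1)) = 46.524/42.742 = 1.088

Z ≈ 1.088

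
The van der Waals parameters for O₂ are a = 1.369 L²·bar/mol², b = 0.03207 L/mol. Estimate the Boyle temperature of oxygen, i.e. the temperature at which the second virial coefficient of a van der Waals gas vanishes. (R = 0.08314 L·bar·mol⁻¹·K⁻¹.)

For a van der Waals gas the second virial coefficient B₂ = b − a/(RT) vanishes at T_B = a/(Rb).
T_B = 1.369/(0.08314×0.03207) = 1.369/0.0026663 = 513.4 K

T_B ≈ 513.4 K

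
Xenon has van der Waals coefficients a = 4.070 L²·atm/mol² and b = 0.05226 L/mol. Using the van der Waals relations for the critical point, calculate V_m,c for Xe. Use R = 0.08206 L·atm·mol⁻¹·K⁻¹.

For a van der Waals gas, V_m,c = 3b.
V_m,c = 3×0.05226 = 0.1568 L/mol

V_m,c ≈ 0.1568 L/mol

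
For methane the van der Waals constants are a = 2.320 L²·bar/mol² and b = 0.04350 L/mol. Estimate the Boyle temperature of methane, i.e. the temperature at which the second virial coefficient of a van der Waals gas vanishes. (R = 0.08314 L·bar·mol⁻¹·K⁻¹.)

T_B ≈ 641.5 K

For a van der Waals gas the second virial coefficient B₂ = b − a/(RT) vanishes at T_B = a/(Rb).
T_B = 2.320/(0.08314×0.04350) = 2.320/0.0036166 = 641.5 K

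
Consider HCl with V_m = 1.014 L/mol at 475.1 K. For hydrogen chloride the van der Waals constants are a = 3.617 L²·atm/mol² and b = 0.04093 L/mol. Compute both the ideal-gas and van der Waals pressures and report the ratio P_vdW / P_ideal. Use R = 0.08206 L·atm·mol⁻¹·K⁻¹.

P_vdW / P_ideal ≈ 0.9506

Ideal: P_ideal = RT/V_m = (0.08206)(475.1)/1.014 = 38.4484 atm
vdW: P = RT/(V_m − b) − a/V_m² = 38.9867/0.973070 − 3.617/1.02820 = 40.0657 − 3.51780 = 36.5479 atm
Ratio = 36.5479/38.4484 = 0.9506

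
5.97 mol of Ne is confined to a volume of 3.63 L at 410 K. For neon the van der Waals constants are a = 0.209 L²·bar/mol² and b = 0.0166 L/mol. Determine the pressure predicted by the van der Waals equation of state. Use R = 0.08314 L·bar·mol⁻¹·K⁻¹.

P ≈ 57.07 bar

P = nRT/(V − nb) − a n²/V²
nRT/(V − nb) = (5.97)(0.08314)(410)/(3.63 − 5.97×0.0166) = 203.50/3.5309 = 57.634 bar
a n²/V² = (0.209)(5.97)²/(3.63)² = 0.56530 bar
P = 57.634 − 0.56530 = 57.07 bar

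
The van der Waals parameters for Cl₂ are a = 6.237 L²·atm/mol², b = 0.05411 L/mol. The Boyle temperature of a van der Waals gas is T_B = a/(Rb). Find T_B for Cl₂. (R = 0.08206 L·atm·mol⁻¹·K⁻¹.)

For a van der Waals gas the second virial coefficient B₂ = b − a/(RT) vanishes at T_B = a/(Rb).
T_B = 6.237/(0.08206×0.05411) = 6.237/0.0044403 = 1405 K

T_B ≈ 1405 K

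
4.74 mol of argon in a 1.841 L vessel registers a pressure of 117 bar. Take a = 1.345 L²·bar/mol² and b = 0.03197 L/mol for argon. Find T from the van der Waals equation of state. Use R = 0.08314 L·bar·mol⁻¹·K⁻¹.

T = (P + a n²/V²)(V − nb)/(nR)
P + a n²/V² = 117 + (1.345)(4.74)²/(1.841)² = 125.92 bar
V − nb = 1.841 − (4.74)(0.03197) = 1.6895 L
T = (125.92)(1.6895)/((4.74)(0.08314)) = 539.8 K

T ≈ 539.8 K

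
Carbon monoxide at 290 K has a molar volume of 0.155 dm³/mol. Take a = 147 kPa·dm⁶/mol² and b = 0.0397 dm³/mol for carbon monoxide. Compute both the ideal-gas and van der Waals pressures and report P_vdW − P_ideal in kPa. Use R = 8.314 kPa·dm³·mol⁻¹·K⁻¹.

Ideal: P_ideal = RT/V_m = (8.314)(290)/0.155 = 15555.2 kPa
vdW: P = RT/(V_m − b) − a/V_m² = 2411.06/0.115300 − 147/0.0240250 = 20911.2 − 6118.63 = 14792.6 kPa
ΔP = 14792.6 − 15555.2 = -763 kPa

ΔP ≈ -763 kPa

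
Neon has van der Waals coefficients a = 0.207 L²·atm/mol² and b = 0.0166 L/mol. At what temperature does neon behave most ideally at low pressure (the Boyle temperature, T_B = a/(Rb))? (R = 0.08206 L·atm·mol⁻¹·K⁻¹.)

For a van der Waals gas the second virial coefficient B₂ = b − a/(RT) vanishes at T_B = a/(Rb).
T_B = 0.207/(0.08206×0.0166) = 0.207/0.0013622 = 152.0 K

T_B ≈ 152.0 K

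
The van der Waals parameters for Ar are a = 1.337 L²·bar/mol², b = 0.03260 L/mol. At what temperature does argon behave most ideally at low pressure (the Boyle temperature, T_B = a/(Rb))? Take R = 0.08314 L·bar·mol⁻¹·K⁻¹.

T_B ≈ 493.3 K

For a van der Waals gas the second virial coefficient B₂ = b − a/(RT) vanishes at T_B = a/(Rb).
T_B = 1.337/(0.08314×0.03260) = 1.337/0.0027104 = 493.3 K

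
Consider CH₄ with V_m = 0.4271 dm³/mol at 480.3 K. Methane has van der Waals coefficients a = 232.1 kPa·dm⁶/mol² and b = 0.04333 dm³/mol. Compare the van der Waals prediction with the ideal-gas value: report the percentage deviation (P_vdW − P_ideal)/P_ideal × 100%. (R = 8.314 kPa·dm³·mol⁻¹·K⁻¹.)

-2.32 %

Ideal: P_ideal = RT/V_m = (8.314)(480.3)/0.4271 = 9349.60 kPa
vdW: P = RT/(V_m − b) − a/V_m² = 3993.21/0.383770 − 232.1/0.182414 = 10405.2 − 1272.38 = 9132.8 kPa
% deviation = (9132.8 − 9349.60)/9349.60 × 100% = -2.32%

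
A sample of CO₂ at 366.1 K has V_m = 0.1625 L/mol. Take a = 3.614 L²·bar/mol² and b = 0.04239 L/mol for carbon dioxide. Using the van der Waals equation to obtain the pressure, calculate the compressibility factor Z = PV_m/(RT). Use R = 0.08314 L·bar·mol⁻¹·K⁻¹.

P = RT/(V_m − b) − a/V_m² = (0.08314)(366.1)/(0.1625 − 0.04239) − 3.614/(0.1625)²
  = 30.438/0.12011 − 136.86 = 253.42 − 136.86 = 116.56 bar
Z = PV_m/(RT) = (116.56)(0.1625)/((0.08314)(366.1)) = 18.941/30.438 = 0.6223

Z ≈ 0.6223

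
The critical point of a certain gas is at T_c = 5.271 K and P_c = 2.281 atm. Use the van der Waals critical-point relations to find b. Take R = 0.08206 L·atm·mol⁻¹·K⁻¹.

b ≈ 0.02370 L/mol

From T_c = 8a/(27Rb) and P_c = a/(27b²): b = R T_c/(8 P_c).
b = (0.08206)(5.271)/(8×2.281) = 0.43254/18.248 = 0.02370 L/mol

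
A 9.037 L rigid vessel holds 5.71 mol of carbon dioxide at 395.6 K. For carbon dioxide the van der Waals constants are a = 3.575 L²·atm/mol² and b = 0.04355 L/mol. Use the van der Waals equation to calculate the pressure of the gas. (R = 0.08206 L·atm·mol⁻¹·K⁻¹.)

P = nRT/(V − nb) − a n²/V²
nRT/(V − nb) = (5.71)(0.08206)(395.6)/(9.037 − 5.71×0.04355) = 185.36/8.7883 = 21.092 atm
a n²/V² = (3.575)(5.71)²/(9.037)² = 1.4272 atm
P = 21.092 − 1.4272 = 19.66 atm

P ≈ 19.66 atm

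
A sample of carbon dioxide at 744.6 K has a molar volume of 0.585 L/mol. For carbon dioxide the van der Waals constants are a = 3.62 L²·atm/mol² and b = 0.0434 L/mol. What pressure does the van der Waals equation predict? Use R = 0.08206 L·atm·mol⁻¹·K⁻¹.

P ≈ 102.2 atm

P = RT/(V_m − b) − a/V_m²
RT/(V_m − b) = (0.08206)(744.6)/(0.585 − 0.0434) = 61.102/0.54160 = 112.82 atm
a/V_m² = 3.62/(0.585)² = 10.578 atm
P = 112.82 − 10.578 = 102.2 atm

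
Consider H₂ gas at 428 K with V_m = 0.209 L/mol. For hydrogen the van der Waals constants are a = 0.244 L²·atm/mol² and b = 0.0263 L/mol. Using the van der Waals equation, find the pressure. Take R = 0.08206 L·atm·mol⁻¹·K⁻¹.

P = RT/(V_m − b) − a/V_m²
RT/(V_m − b) = (0.08206)(428)/(0.209 − 0.0263) = 35.122/0.18270 = 192.24 atm
a/V_m² = 0.244/(0.209)² = 5.5860 atm
P = 192.24 − 5.5860 = 186.7 atm

P ≈ 186.7 atm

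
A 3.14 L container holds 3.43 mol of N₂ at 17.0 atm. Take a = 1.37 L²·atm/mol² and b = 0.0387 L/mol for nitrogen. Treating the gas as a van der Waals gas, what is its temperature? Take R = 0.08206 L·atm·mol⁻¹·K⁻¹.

T = (P + a n²/V²)(V − nb)/(nR)
P + a n²/V² = 17.0 + (1.37)(3.43)²/(3.14)² = 18.635 atm
V − nb = 3.14 − (3.43)(0.0387) = 3.0073 L
T = (18.635)(3.0073)/((3.43)(0.08206)) = 199.1 K

T ≈ 199.1 K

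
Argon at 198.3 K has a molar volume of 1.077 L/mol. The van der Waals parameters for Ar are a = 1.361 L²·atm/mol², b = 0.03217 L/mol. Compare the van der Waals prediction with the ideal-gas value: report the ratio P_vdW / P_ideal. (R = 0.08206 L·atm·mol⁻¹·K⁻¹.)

Ideal: P_ideal = RT/V_m = (0.08206)(198.3)/1.077 = 15.1091 atm
vdW: P = RT/(V_m − b) − a/V_m² = 16.2725/1.04483 − 1.361/1.15993 = 15.5743 − 1.17335 = 14.4010 atm
Ratio = 14.4010/15.1091 = 0.9531

P_vdW / P_ideal ≈ 0.9531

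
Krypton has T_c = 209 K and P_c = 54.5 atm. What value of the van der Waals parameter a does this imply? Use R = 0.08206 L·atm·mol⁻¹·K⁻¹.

From T_c = 8a/(27Rb) and P_c = a/(27b²): a = 27 R² T_c²/(64 P_c).
a = 27×(0.08206)²×(209)²/(64×54.5) = 7941.8/3488.0 = 2.277 L²·atm/mol²

a ≈ 2.277 L²·atm/mol²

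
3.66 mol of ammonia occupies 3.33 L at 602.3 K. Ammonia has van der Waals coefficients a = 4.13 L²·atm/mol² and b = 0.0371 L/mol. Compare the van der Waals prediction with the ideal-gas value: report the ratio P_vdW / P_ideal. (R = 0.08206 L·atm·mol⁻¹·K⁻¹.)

P_vdW / P_ideal ≈ 0.9507

Ideal: P_ideal = nRT/V = (3.66)(0.08206)(602.3)/3.33 = 54.3227 atm
vdW: P = nRT/(V − nb) − a n²/V² = 180.895/3.19421 − 55.3238/11.0889 = 56.6322 − 4.98912 = 51.6431 atm
Ratio = 51.6431/54.3227 = 0.9507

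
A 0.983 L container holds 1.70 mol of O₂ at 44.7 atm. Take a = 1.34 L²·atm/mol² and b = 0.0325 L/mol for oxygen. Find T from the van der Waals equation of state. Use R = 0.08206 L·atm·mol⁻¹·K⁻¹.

T = (P + a n²/V²)(V − nb)/(nR)
P + a n²/V² = 44.7 + (1.34)(1.70)²/(0.983)² = 48.708 atm
V − nb = 0.983 − (1.70)(0.0325) = 0.92775 L
T = (48.708)(0.92775)/((1.70)(0.08206)) = 323.9 K

T ≈ 323.9 K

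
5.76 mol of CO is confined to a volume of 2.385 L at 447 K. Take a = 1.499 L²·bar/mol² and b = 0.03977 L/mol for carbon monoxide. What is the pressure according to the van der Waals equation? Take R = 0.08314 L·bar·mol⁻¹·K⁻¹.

P = nRT/(V − nb) − a n²/V²
nRT/(V − nb) = (5.76)(0.08314)(447)/(2.385 − 5.76×0.03977) = 214.06/2.1559 = 99.290 bar
a n²/V² = (1.499)(5.76)²/(2.385)² = 8.7432 bar
P = 99.290 − 8.7432 = 90.55 bar

P ≈ 90.55 bar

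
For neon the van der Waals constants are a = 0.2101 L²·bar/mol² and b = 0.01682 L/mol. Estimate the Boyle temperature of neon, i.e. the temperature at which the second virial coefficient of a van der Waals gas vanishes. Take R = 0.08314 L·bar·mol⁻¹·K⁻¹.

T_B ≈ 150.2 K

For a van der Waals gas the second virial coefficient B₂ = b − a/(RT) vanishes at T_B = a/(Rb).
T_B = 0.2101/(0.08314×0.01682) = 0.2101/0.0013984 = 150.2 K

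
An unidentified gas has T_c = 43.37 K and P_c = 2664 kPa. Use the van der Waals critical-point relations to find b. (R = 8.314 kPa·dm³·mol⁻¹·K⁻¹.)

From T_c = 8a/(27Rb) and P_c = a/(27b²): b = R T_c/(8 P_c).
b = (8.314)(43.37)/(8×2664) = 360.58/21312 = 0.01692 dm³/mol

b ≈ 0.01692 dm³/mol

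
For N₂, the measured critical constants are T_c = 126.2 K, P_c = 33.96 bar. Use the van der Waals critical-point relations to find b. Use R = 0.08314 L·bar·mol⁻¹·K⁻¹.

b ≈ 0.03862 L/mol

From T_c = 8a/(27Rb) and P_c = a/(27b²): b = R T_c/(8 P_c).
b = (0.08314)(126.2)/(8×33.96) = 10.492/271.68 = 0.03862 L/mol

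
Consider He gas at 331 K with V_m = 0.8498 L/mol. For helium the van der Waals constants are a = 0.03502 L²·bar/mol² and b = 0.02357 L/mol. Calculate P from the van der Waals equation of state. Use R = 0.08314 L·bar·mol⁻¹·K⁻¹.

P ≈ 33.26 bar

P = RT/(V_m − b) − a/V_m²
RT/(V_m − b) = (0.08314)(331)/(0.8498 − 0.02357) = 27.519/0.82623 = 33.307 bar
a/V_m² = 0.03502/(0.8498)² = 0.048493 bar
P = 33.307 − 0.048493 = 33.26 bar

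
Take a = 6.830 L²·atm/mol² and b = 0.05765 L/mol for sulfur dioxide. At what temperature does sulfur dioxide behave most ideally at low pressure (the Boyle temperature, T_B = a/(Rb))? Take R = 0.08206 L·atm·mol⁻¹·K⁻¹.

T_B ≈ 1444 K

For a van der Waals gas the second virial coefficient B₂ = b − a/(RT) vanishes at T_B = a/(Rb).
T_B = 6.830/(0.08206×0.05765) = 6.830/0.0047308 = 1444 K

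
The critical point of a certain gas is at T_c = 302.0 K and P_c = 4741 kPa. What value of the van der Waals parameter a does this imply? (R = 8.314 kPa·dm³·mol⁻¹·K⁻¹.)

From T_c = 8a/(27Rb) and P_c = a/(27b²): a = 27 R² T_c²/(64 P_c).
a = 27×(8.314)²×(302.0)²/(64×4741) = 170214946/303424 = 561.0 kPa·dm⁶/mol²

a ≈ 561.0 kPa·dm⁶/mol²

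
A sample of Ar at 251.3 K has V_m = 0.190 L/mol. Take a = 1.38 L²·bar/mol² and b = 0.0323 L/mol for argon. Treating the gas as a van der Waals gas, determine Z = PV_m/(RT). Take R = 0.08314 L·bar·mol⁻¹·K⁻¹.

P = RT/(V_m − b) − a/V_m² = (0.08314)(251.3)/(0.190 − 0.0323) − 1.38/(0.190)²
  = 20.893/0.15770 − 38.227 = 132.49 − 38.227 = 94.26 bar
Z = PV_m/(RT) = (94.26)(0.190)/((0.08314)(251.3)) = 17.909/20.893 = 0.8572

Z ≈ 0.8572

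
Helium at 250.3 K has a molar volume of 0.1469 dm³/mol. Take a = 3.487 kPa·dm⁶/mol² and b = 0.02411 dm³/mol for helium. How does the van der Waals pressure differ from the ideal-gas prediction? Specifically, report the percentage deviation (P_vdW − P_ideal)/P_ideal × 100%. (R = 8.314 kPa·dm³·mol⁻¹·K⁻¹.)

18.49 %

Ideal: P_ideal = RT/V_m = (8.314)(250.3)/0.1469 = 14166.1 kPa
vdW: P = RT/(V_m − b) − a/V_m² = 2080.99/0.122790 − 3.487/0.0215796 = 16947.6 − 161.588 = 16786.0 kPa
% deviation = (16786.0 − 14166.1)/14166.1 × 100% = 18.49%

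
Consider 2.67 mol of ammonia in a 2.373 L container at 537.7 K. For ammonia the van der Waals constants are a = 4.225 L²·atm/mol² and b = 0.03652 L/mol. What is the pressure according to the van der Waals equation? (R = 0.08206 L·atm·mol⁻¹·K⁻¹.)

P = nRT/(V − nb) − a n²/V²
nRT/(V − nb) = (2.67)(0.08206)(537.7)/(2.373 − 2.67×0.03652) = 117.81/2.2755 = 51.773 atm
a n²/V² = (4.225)(2.67)²/(2.373)² = 5.3488 atm
P = 51.773 − 5.3488 = 46.42 atm

P ≈ 46.42 atm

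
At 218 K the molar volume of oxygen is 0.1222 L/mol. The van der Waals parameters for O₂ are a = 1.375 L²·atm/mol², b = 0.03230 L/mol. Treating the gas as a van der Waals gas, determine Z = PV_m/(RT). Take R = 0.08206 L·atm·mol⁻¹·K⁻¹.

Z ≈ 0.7303

P = RT/(V_m − b) − a/V_m² = (0.08206)(218)/(0.1222 − 0.03230) − 1.375/(0.1222)²
  = 17.889/0.089900 − 92.079 = 198.99 − 92.079 = 106.91 atm
Z = PV_m/(RT) = (106.91)(0.1222)/((0.08206)(218)) = 13.064/17.889 = 0.7303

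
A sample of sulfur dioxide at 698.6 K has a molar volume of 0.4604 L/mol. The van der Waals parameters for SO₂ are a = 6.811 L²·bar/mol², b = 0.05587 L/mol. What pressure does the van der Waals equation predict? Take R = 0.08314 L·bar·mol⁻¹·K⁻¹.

P = RT/(V_m − b) − a/V_m²
RT/(V_m − b) = (0.08314)(698.6)/(0.4604 − 0.05587) = 58.082/0.40453 = 143.58 bar
a/V_m² = 6.811/(0.4604)² = 32.132 bar
P = 143.58 − 32.132 = 111.4 bar

P ≈ 111.4 bar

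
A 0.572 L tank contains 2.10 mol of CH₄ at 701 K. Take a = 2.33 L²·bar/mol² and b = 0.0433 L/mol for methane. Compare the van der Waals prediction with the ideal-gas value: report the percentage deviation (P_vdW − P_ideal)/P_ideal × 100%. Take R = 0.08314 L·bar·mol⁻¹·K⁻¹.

4.22 %

Ideal: P_ideal = nRT/V = (2.10)(0.08314)(701)/0.572 = 213.969 bar
vdW: P = nRT/(V − nb) − a n²/V² = 122.390/0.481070 − 10.2753/0.327184 = 254.412 − 31.4053 = 223.007 bar
% deviation = (223.007 − 213.969)/213.969 × 100% = 4.22%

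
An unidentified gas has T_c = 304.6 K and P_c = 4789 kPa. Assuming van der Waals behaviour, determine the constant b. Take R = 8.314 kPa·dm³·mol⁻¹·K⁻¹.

b ≈ 0.06610 dm³/mol

From T_c = 8a/(27Rb) and P_c = a/(27b²): b = R T_c/(8 P_c).
b = (8.314)(304.6)/(8×4789) = 2532.4/38312 = 0.06610 dm³/mol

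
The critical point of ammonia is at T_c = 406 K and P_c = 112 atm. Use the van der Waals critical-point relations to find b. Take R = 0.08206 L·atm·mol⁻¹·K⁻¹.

b ≈ 0.03718 L/mol

From T_c = 8a/(27Rb) and P_c = a/(27b²): b = R T_c/(8 P_c).
b = (0.08206)(406)/(8×112) = 33.316/896.00 = 0.03718 L/mol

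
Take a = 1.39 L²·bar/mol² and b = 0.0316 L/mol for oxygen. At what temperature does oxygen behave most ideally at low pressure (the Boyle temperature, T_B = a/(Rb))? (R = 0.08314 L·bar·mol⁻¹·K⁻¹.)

For a van der Waals gas the second virial coefficient B₂ = b − a/(RT) vanishes at T_B = a/(Rb).
T_B = 1.39/(0.08314×0.0316) = 1.39/0.0026272 = 529.1 K

T_B ≈ 529.1 K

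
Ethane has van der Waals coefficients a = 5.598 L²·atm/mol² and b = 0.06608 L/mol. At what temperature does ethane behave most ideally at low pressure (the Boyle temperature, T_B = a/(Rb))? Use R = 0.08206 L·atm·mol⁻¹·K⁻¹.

For a van der Waals gas the second virial coefficient B₂ = b − a/(RT) vanishes at T_B = a/(Rb).
T_B = 5.598/(0.08206×0.06608) = 5.598/0.0054225 = 1032 K

T_B ≈ 1032 K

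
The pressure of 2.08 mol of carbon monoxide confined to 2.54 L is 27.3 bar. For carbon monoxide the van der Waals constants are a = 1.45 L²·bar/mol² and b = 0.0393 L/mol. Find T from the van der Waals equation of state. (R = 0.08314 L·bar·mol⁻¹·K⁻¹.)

T ≈ 401.9 K

T = (P + a n²/V²)(V − nb)/(nR)
P + a n²/V² = 27.3 + (1.45)(2.08)²/(2.54)² = 28.272 bar
V − nb = 2.54 − (2.08)(0.0393) = 2.4583 L
T = (28.272)(2.4583)/((2.08)(0.08314)) = 401.9 K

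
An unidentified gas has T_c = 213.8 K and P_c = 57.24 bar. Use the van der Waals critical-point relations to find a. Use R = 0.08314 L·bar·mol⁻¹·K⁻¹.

a ≈ 2.329 L²·bar/mol²

From T_c = 8a/(27Rb) and P_c = a/(27b²): a = 27 R² T_c²/(64 P_c).
a = 27×(0.08314)²×(213.8)²/(64×57.24) = 8531.0/3663.4 = 2.329 L²·bar/mol²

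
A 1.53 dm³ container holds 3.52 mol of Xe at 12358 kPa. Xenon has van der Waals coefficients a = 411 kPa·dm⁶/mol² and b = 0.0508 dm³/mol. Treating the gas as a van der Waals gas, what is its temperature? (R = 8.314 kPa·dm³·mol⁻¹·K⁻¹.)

T ≈ 671.0 K

T = (P + a n²/V²)(V − nb)/(nR)
P + a n²/V² = 12358 + (411)(3.52)²/(1.53)² = 14533 kPa
V − nb = 1.53 − (3.52)(0.0508) = 1.3512 dm³
T = (14533)(1.3512)/((3.52)(8.314)) = 671.0 K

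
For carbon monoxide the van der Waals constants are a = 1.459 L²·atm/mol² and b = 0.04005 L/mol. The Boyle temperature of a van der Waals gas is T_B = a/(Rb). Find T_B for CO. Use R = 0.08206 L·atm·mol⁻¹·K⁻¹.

For a van der Waals gas the second virial coefficient B₂ = b − a/(RT) vanishes at T_B = a/(Rb).
T_B = 1.459/(0.08206×0.04005) = 1.459/0.0032865 = 443.9 K

T_B ≈ 443.9 K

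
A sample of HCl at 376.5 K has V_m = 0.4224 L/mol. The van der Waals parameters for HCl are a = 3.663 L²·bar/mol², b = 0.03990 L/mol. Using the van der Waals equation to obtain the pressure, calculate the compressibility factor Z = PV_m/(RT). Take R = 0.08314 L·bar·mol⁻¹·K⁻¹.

Z ≈ 0.8273

P = RT/(V_m − b) − a/V_m² = (0.08314)(376.5)/(0.4224 − 0.03990) − 3.663/(0.4224)²
  = 31.302/0.38250 − 20.530 = 81.835 − 20.530 = 61.305 bar
Z = PV_m/(RT) = (61.305)(0.4224)/((0.08314)(376.5)) = 25.895/31.302 = 0.8273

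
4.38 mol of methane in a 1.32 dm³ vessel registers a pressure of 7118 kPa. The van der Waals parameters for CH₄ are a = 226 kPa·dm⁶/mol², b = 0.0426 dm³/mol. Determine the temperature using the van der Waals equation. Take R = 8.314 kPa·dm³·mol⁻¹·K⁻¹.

T = (P + a n²/V²)(V − nb)/(nR)
P + a n²/V² = 7118 + (226)(4.38)²/(1.32)² = 9606.3 kPa
V − nb = 1.32 − (4.38)(0.0426) = 1.1334 dm³
T = (9606.3)(1.1334)/((4.38)(8.314)) = 299.0 K

T ≈ 299.0 K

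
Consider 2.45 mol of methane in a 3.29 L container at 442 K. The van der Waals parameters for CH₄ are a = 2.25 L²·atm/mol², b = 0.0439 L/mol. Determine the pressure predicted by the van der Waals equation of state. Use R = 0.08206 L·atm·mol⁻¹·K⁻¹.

P = nRT/(V − nb) − a n²/V²
nRT/(V − nb) = (2.45)(0.08206)(442)/(3.29 − 2.45×0.0439) = 88.863/3.1824 = 27.923 atm
a n²/V² = (2.25)(2.45)²/(3.29)² = 1.2477 atm
P = 27.923 − 1.2477 = 26.68 atm

P ≈ 26.68 atm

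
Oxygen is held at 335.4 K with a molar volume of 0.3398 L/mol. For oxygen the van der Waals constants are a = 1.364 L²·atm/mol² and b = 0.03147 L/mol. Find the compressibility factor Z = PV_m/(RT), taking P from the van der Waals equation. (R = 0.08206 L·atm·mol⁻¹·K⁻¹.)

P = RT/(V_m − b) − a/V_m² = (0.08206)(335.4)/(0.3398 − 0.03147) − 1.364/(0.3398)²
  = 27.523/0.30833 − 11.813 = 89.265 − 11.813 = 77.452 atm
Z = PV_m/(RT) = (77.452)(0.3398)/((0.08206)(335.4)) = 26.318/27.523 = 0.9562

Z ≈ 0.9562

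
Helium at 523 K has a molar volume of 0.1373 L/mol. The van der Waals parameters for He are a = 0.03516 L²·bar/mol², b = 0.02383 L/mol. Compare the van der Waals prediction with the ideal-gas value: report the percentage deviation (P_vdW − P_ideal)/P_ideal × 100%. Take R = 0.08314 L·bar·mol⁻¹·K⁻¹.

20.41 %

Ideal: P_ideal = RT/V_m = (0.08314)(523)/0.1373 = 316.695 bar
vdW: P = RT/(V_m − b) − a/V_m² = 43.4822/0.113470 − 0.03516/0.0188513 = 383.204 − 1.86512 = 381.339 bar
% deviation = (381.339 − 316.695)/316.695 × 100% = 20.41%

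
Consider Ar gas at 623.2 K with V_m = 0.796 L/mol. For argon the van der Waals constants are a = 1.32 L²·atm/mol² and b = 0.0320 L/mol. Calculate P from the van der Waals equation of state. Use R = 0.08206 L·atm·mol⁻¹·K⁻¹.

P = RT/(V_m − b) − a/V_m²
RT/(V_m − b) = (0.08206)(623.2)/(0.796 − 0.0320) = 51.140/0.76400 = 66.937 atm
a/V_m² = 1.32/(0.796)² = 2.0833 atm
P = 66.937 − 2.0833 = 64.85 atm

P ≈ 64.85 atm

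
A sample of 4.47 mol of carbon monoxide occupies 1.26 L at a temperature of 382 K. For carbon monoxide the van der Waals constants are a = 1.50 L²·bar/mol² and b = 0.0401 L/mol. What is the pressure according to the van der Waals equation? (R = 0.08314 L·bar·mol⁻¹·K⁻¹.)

P ≈ 112.5 bar

P = nRT/(V − nb) − a n²/V²
nRT/(V − nb) = (4.47)(0.08314)(382)/(1.26 − 4.47×0.0401) = 141.96/1.0808 = 131.35 bar
a n²/V² = (1.50)(4.47)²/(1.26)² = 18.878 bar
P = 131.35 − 18.878 = 112.5 bar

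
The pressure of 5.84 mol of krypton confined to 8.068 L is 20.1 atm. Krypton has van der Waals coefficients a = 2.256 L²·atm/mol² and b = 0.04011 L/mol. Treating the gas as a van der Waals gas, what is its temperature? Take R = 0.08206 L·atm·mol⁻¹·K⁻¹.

T = (P + a n²/V²)(V − nb)/(nR)
P + a n²/V² = 20.1 + (2.256)(5.84)²/(8.068)² = 21.282 atm
V − nb = 8.068 − (5.84)(0.04011) = 7.8338 L
T = (21.282)(7.8338)/((5.84)(0.08206)) = 347.9 K

T ≈ 347.9 K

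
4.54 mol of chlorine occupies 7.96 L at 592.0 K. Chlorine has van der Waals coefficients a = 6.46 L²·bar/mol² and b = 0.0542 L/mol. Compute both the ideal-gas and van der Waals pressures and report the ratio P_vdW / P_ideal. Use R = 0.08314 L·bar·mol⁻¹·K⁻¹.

P_vdW / P_ideal ≈ 0.9570

Ideal: P_ideal = nRT/V = (4.54)(0.08314)(592.0)/7.96 = 28.0721 bar
vdW: P = nRT/(V − nb) − a n²/V² = 223.454/7.71393 − 133.151/63.3616 = 28.9676 − 2.10145 = 26.8662 bar
Ratio = 26.8662/28.0721 = 0.9570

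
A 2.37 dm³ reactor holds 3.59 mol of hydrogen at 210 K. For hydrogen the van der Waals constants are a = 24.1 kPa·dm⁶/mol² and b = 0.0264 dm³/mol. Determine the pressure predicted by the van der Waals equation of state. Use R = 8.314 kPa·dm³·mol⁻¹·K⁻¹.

P ≈ 2700 kPa

P = nRT/(V − nb) − a n²/V²
nRT/(V − nb) = (3.59)(8.314)(210)/(2.37 − 3.59×0.0264) = 6267.9/2.2752 = 2754.9 kPa
a n²/V² = (24.1)(3.59)²/(2.37)² = 55.298 kPa
P = 2754.9 − 55.298 = 2700 kPa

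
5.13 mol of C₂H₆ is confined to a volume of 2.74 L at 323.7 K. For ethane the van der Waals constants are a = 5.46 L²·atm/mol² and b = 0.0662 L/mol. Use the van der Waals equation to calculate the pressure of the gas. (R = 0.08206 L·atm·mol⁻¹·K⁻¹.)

P = nRT/(V − nb) − a n²/V²
nRT/(V − nb) = (5.13)(0.08206)(323.7)/(2.74 − 5.13×0.0662) = 136.27/2.4004 = 56.770 atm
a n²/V² = (5.46)(5.13)²/(2.74)² = 19.139 atm
P = 56.770 − 19.139 = 37.63 atm

P ≈ 37.63 atm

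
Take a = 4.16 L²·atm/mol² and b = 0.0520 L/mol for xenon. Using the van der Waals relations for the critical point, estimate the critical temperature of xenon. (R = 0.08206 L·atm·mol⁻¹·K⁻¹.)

T_c ≈ 288.9 K

For a van der Waals gas, T_c = 8a/(27Rb).
T_c = 8×4.16/(27×0.08206×0.0520) = 33.280/0.11521 = 288.9 K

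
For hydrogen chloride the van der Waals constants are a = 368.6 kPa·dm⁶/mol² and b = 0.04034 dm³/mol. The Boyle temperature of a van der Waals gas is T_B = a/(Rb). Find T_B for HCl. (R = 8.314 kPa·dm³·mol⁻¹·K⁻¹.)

For a van der Waals gas the second virial coefficient B₂ = b − a/(RT) vanishes at T_B = a/(Rb).
T_B = 368.6/(8.314×0.04034) = 368.6/0.33539 = 1099 K

T_B ≈ 1099 K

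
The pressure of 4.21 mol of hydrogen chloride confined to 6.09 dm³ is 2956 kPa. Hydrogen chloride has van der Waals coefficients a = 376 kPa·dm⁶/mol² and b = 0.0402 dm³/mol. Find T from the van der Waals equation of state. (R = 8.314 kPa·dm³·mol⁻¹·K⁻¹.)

T = (P + a n²/V²)(V − nb)/(nR)
P + a n²/V² = 2956 + (376)(4.21)²/(6.09)² = 3135.7 kPa
V − nb = 6.09 − (4.21)(0.0402) = 5.9208 dm³
T = (3135.7)(5.9208)/((4.21)(8.314)) = 530.4 K

T ≈ 530.4 K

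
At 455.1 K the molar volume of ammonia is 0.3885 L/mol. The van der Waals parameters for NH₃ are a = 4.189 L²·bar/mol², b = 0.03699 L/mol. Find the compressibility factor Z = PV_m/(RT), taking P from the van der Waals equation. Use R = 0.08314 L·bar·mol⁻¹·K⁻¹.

Z ≈ 0.8203

P = RT/(V_m − b) − a/V_m² = (0.08314)(455.1)/(0.3885 − 0.03699) − 4.189/(0.3885)²
  = 37.837/0.35151 − 27.754 = 107.64 − 27.754 = 79.89 bar
Z = PV_m/(RT) = (79.89)(0.3885)/((0.08314)(455.1)) = 31.037/37.837 = 0.8203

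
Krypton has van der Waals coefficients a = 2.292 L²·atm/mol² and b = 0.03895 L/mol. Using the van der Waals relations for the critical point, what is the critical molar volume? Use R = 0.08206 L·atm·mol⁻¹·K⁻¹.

V_m,c ≈ 0.1169 L/mol

For a van der Waals gas, V_m,c = 3b.
V_m,c = 3×0.03895 = 0.1169 L/mol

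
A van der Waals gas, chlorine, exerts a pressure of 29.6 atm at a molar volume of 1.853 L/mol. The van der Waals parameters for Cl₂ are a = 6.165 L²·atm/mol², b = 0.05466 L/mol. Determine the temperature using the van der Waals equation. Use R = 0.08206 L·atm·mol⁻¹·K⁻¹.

T = (P + a/V_m²)(V_m − b)/R
P + a/V_m² = 29.6 + 6.165/(1.853)² = 31.395 atm
V_m − b = 1.853 − 0.05466 = 1.7983 L/mol
T = (31.395)(1.7983)/0.08206 = 688.0 K

T ≈ 688.0 K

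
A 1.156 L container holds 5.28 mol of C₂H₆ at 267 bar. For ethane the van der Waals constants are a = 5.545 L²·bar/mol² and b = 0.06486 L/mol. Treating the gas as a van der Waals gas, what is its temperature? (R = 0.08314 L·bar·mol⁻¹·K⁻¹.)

T = (P + a n²/V²)(V − nb)/(nR)
P + a n²/V² = 267 + (5.545)(5.28)²/(1.156)² = 382.68 bar
V − nb = 1.156 − (5.28)(0.06486) = 0.81354 L
T = (382.68)(0.81354)/((5.28)(0.08314)) = 709.2 K

T ≈ 709.2 K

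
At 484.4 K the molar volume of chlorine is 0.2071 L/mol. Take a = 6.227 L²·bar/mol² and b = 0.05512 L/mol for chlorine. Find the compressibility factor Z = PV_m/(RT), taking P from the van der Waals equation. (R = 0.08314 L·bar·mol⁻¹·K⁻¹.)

Z ≈ 0.6161

P = RT/(V_m − b) − a/V_m² = (0.08314)(484.4)/(0.2071 − 0.05512) − 6.227/(0.2071)²
  = 40.273/0.15198 − 145.18 = 264.99 − 145.18 = 119.81 bar
Z = PV_m/(RT) = (119.81)(0.2071)/((0.08314)(484.4)) = 24.813/40.273 = 0.6161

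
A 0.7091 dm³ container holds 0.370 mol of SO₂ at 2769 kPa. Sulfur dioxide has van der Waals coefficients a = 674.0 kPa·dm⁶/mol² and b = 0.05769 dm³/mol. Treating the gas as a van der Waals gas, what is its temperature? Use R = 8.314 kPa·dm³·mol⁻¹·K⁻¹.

T = (P + a n²/V²)(V − nb)/(nR)
P + a n²/V² = 2769 + (674.0)(0.370)²/(0.7091)² = 2952.5 kPa
V − nb = 0.7091 − (0.370)(0.05769) = 0.68775 dm³
T = (2952.5)(0.68775)/((0.370)(8.314)) = 660.1 K

T ≈ 660.1 K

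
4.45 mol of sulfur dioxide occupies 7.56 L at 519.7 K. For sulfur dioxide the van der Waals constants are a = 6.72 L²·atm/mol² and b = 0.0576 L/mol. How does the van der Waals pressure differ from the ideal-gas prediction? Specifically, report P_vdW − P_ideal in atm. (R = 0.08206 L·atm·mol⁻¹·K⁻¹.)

ΔP ≈ -1.447 atm

Ideal: P_ideal = nRT/V = (4.45)(0.08206)(519.7)/7.56 = 25.1028 atm
vdW: P = nRT/(V − nb) − a n²/V² = 189.777/7.30368 − 133.073/57.1536 = 25.9838 − 2.32834 = 23.6555 atm
ΔP = 23.6555 − 25.1028 = -1.447 atm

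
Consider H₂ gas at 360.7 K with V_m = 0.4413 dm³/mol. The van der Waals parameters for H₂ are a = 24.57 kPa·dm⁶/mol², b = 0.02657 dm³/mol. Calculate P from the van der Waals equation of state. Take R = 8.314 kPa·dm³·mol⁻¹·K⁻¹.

P = RT/(V_m − b) − a/V_m²
RT/(V_m − b) = (8.314)(360.7)/(0.4413 − 0.02657) = 2998.9/0.41473 = 7231.0 kPa
a/V_m² = 24.57/(0.4413)² = 126.16 kPa
P = 7231.0 − 126.16 = 7105 kPa

P ≈ 7105 kPa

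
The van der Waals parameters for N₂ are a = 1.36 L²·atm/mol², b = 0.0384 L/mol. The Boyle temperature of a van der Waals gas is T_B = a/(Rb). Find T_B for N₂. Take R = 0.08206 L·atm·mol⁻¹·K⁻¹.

T_B ≈ 431.6 K

For a van der Waals gas the second virial coefficient B₂ = b − a/(RT) vanishes at T_B = a/(Rb).
T_B = 1.36/(0.08206×0.0384) = 1.36/0.0031511 = 431.6 K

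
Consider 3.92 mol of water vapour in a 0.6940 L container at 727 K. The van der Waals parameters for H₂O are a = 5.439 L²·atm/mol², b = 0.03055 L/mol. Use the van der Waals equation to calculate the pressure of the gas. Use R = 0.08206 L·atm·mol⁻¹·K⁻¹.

P = nRT/(V − nb) − a n²/V²
nRT/(V − nb) = (3.92)(0.08206)(727)/(0.6940 − 3.92×0.03055) = 233.86/0.57424 = 407.25 atm
a n²/V² = (5.439)(3.92)²/(0.6940)² = 173.53 atm
P = 407.25 − 173.53 = 233.7 atm

P ≈ 233.7 atm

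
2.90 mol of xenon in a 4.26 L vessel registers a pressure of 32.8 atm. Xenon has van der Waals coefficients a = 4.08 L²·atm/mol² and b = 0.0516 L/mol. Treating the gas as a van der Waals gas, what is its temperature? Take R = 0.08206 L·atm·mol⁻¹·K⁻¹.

T = (P + a n²/V²)(V − nb)/(nR)
P + a n²/V² = 32.8 + (4.08)(2.90)²/(4.26)² = 34.691 atm
V − nb = 4.26 − (2.90)(0.0516) = 4.1104 L
T = (34.691)(4.1104)/((2.90)(0.08206)) = 599.2 K

T ≈ 599.2 K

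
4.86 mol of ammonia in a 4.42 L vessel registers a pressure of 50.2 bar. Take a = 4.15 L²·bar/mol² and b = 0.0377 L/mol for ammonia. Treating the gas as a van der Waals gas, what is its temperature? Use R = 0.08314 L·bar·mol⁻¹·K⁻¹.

T = (P + a n²/V²)(V − nb)/(nR)
P + a n²/V² = 50.2 + (4.15)(4.86)²/(4.42)² = 55.217 bar
V − nb = 4.42 − (4.86)(0.0377) = 4.2368 L
T = (55.217)(4.2368)/((4.86)(0.08314)) = 579.0 K

T ≈ 579.0 K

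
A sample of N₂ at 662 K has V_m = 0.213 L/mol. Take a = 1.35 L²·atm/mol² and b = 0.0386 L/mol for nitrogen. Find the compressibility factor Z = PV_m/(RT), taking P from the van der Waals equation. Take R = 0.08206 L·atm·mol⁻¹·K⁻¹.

Z ≈ 1.105

P = RT/(V_m − b) − a/V_m² = (0.08206)(662)/(0.213 − 0.0386) − 1.35/(0.213)²
  = 54.324/0.17440 − 29.756 = 311.49 − 29.756 = 281.73 atm
Z = PV_m/(RT) = (281.73)(0.213)/((0.08206)(662)) = 60.008/54.324 = 1.105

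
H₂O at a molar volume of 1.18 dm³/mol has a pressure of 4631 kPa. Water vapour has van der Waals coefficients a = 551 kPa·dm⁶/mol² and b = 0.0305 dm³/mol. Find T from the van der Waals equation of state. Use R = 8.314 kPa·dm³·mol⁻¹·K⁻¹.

T ≈ 695.0 K

T = (P + a/V_m²)(V_m − b)/R
P + a/V_m² = 4631 + 551/(1.18)² = 5026.7 kPa
V_m − b = 1.18 − 0.0305 = 1.1495 dm³/mol
T = (5026.7)(1.1495)/8.314 = 695.0 K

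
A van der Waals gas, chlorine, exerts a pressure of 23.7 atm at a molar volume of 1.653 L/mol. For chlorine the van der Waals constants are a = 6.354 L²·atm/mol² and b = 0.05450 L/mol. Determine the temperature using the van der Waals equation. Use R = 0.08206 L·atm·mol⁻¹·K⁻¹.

T ≈ 507.0 K

T = (P + a/V_m²)(V_m − b)/R
P + a/V_m² = 23.7 + 6.354/(1.653)² = 26.025 atm
V_m − b = 1.653 − 0.05450 = 1.5985 L/mol
T = (26.025)(1.5985)/0.08206 = 507.0 K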